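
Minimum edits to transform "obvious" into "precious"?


Word 1: "obvious" (length 7)
Word 2: "precious" (length 8)
One optimal edit sequence (insert/delete/substitute each cost 1):
  1. insert 'p'  (+1)
  2. substitute 'o' -> 'r'  (+1)
  3. substitute 'b' -> 'e'  (+1)
  4. substitute 'v' -> 'c'  (+1)
  5. keep 'i'
  6. keep 'o'
  7. keep 'u'
  8. keep 's'
Total edit operations: 4
Edit distance = 4


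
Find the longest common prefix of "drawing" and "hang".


Word 1: "drawing"
Word 2: "hang"
Comparing from start:
  Pos 0: 'd' != 'h' (stop)
LCP = "" (length 0)


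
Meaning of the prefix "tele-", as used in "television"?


Prefix: tele-
Example: television = tele- + vision
Meaning = distant


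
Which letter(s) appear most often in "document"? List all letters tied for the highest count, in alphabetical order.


Word: "document"
Letter counts:
  'c': 1
  'd': 1
  'e': 1
  'm': 1
  'n': 1
  'o': 1
  't': 1
  'u': 1
Maximum count = 1
Most frequent = 'c', 'd', 'e', 'm', 'n', 'o', 't', 'u' (1 time each)


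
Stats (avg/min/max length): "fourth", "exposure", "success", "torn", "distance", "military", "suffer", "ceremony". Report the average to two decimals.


Lengths: "fourth"=6, "exposure"=8, "success"=7, "torn"=4, "distance"=8, "military"=8, "suffer"=6, "ceremony"=8
Sum = 55, Count = 8
Average = 55/8 = 6.88
= avg=6.88, min=4, max=8


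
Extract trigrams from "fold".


Word: "fold" (length 4)
Number of trigrams = 4 - 3 + 1 = 2
  Position 0: "fol"
  Position 1: "old"
Trigrams = "fol", "old"


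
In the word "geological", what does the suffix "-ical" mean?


Suffix: -ical
As in: geological -> geology + -ical, with a spelling change
Meaning = relating to


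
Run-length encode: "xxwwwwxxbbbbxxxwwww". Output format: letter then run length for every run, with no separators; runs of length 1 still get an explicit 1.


String: "xxwwwwxxbbbbxxxwwww"
Scanning for consecutive runs:
  'x' x 2
  'w' x 4
  'x' x 2
  'b' x 4
  'x' x 3
  'w' x 4
RLE = "x2w4x2b4x3w4"


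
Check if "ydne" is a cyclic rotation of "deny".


Word: "deny", Candidate: "ydne"
Method: check if candidate is substring of word+word
"denydeny" contains "ydne"? No
Is rotation = No


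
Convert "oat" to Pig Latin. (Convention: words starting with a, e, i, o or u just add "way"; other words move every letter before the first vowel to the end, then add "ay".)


Word: "oat"
Starts with vowel → add 'way'
Pig Latin = "oatway"


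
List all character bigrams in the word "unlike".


Word: "unlike" (length 6)
Number of bigrams = 6 - 2 + 1 = 5
  Position 0: "un"
  Position 1: "nl"
  Position 2: "li"
  Position 3: "ik"
  Position 4: "ke"
Bigrams = "un", "nl", "li", "ik", "ke"


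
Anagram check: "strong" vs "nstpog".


Word 1: "strong" → sorted: gnorst
Word 2: "nstpog" → sorted: gnopst
Same letters? gnorst != gnopst
Anagram = No


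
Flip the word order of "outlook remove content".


Original: "outlook remove content"
Words (1..n): outlook | remove | content
Reversed (n..1): content | remove | outlook
Result = "content remove outlook"


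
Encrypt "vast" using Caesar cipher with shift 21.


Word: "vast"
Shift: 21
Each letter → (letter + shift) mod 26:
  'v' (21) + 21 = 16 → 'q'
  'a' (0) + 21 = 21 → 'v'
  's' (18) + 21 = 13 → 'n'
  't' (19) + 21 = 14 → 'o'
Result = "qvno"


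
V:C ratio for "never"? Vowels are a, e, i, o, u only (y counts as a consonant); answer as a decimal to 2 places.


Word: "never"
Vowels (a,e,i,o,u): 2
Consonants: 3
Ratio = 2/3
= 0.67


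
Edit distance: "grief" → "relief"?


Word 1: "grief" (length 5)
Word 2: "relief" (length 6)
One optimal edit sequence (insert/delete/substitute each cost 1):
  1. insert 'r'  (+1)
  2. substitute 'g' -> 'e'  (+1)
  3. substitute 'r' -> 'l'  (+1)
  4. keep 'i'
  5. keep 'e'
  6. keep 'f'
Total edit operations: 3
Edit distance = 3


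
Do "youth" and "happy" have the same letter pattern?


Pattern of "youth": [0, 1, 2, 3, 4]
Pattern of "happy": [0, 1, 2, 2, 3]
Patterns do not match
Same pattern = No


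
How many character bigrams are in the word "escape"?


Word: "escape" (length 6)
Number of 2-grams = length - 2 + 1 = 6 - 2 + 1
= 5


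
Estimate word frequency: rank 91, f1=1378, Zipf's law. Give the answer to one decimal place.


Zipf's law: f(r) = f(1) / r
f(1) = 1378
f(91) = 1378 / 91
= 15.1 occurrences


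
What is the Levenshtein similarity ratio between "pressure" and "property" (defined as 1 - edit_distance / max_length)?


Word 1: "pressure" (length 8)
Word 2: "property" (length 8)
One optimal edit sequence:
  1. keep 'p'
  2. keep 'r'
  3. substitute 'e' -> 'o'  (+1)
  4. substitute 's' -> 'p'  (+1)
  5. substitute 's' -> 'e'  (+1)
  6. substitute 'u' -> 'r'  (+1)
  7. substitute 'r' -> 't'  (+1)
  8. substitute 'e' -> 'y'  (+1)
Edit distance = 6
Max length = max(8, 8) = 8
Similarity = 1 - 6/8
= 0.2500


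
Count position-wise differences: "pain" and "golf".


Comparing character by character (same length = 4):
  Pos 0: 'p' vs 'g' !=
  Pos 1: 'a' vs 'o' !=
  Pos 2: 'i' vs 'l' !=
  Pos 3: 'n' vs 'f' !=
Hamming distance = 4


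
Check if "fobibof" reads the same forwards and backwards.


Word: "fobibof"
Reversed: "fobibof"
Forward == Backward? fobibof == fobibof
Palindrome = Yes


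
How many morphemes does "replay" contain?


Word: "replay"
Morphemes: re- | play
Each morpheme carries meaning
= 2 morphemes


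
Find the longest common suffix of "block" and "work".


Word 1: "block"
Word 2: "work"
Comparing from end:
  Pos -1: 'k' == 'k'
  Pos -2: 'c' != 'r' (stop)
LCS = "k" (length 1)


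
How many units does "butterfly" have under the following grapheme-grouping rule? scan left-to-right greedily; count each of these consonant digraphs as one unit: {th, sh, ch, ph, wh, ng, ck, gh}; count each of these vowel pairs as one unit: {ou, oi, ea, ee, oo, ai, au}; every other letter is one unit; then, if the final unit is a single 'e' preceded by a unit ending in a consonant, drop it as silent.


Word: "butterfly" (9 letters)
Left-to-right scan:
  [1] 'b' (letter)
  [2] 'u' (letter)
  [3] 't' (letter)
  [4] 't' (letter)
  [5] 'e' (letter)
  [6] 'r' (letter)
  [7] 'f' (letter)
  [8] 'l' (letter)
  [9] 'y' (letter)
Units from scan: 9
Sound units = 9 units


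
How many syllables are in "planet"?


Word: "planet"
Syllable breakdown: plan | et
Counting: 2 parts
= 2 syllables


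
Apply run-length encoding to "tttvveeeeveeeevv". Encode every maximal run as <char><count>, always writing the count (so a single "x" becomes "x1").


String: "tttvveeeeveeeevv"
Scanning for consecutive runs:
  't' x 3
  'v' x 2
  'e' x 4
  'v' x 1
  'e' x 4
  'v' x 2
RLE = "t3v2e4v1e4v2"


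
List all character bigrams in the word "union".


Word: "union" (length 5)
Number of bigrams = 5 - 2 + 1 = 4
  Position 0: "un"
  Position 1: "ni"
  Position 2: "io"
  Position 3: "on"
Bigrams = "un", "ni", "io", "on"


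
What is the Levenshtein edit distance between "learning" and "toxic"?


Word 1: "learning" (length 8)
Word 2: "toxic" (length 5)
One optimal edit sequence (insert/delete/substitute each cost 1):
  1. delete 'l'  (+1)
  2. delete 'e'  (+1)
  3. substitute 'a' -> 't'  (+1)
  4. substitute 'r' -> 'o'  (+1)
  5. substitute 'n' -> 'x'  (+1)
  6. keep 'i'
  7. delete 'n'  (+1)
  8. substitute 'g' -> 'c'  (+1)
Total edit operations: 7
Edit distance = 7


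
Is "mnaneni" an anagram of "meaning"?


Word 1: "meaning" → sorted: aegimnn
Word 2: "mnaneni" → sorted: aeimnnn
Same letters? aegimnn != aeimnnn
Anagram = No


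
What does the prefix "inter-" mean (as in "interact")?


Prefix: inter-
As in: interact -> inter- + act
Meaning = between


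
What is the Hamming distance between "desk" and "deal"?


Comparing character by character (same length = 4):
  Pos 0: 'd' vs 'd' =
  Pos 1: 'e' vs 'e' =
  Pos 2: 's' vs 'a' !=
  Pos 3: 'k' vs 'l' !=
Hamming distance = 2


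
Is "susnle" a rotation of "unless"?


Word: "unless", Candidate: "susnle"
Method: check if candidate is substring of word+word
"unlessunless" contains "susnle"? No
Is rotation = No


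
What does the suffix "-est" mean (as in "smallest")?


Suffix: -est
Example: smallest = small + -est
Meaning = most


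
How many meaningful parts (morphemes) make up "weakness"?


Word: "weakness"
Morphemes: weak | -ness
Each morpheme carries meaning
= 2 morphemes


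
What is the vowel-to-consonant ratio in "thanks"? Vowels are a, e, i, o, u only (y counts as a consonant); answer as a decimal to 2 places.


Word: "thanks"
Vowels (a,e,i,o,u): 1
Consonants: 5
Ratio = 1/5
= 0.20


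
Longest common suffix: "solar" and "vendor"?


Word 1: "solar"
Word 2: "vendor"
Comparing from end:
  Pos -1: 'r' == 'r'
  Pos -2: 'a' != 'o' (stop)
LCS = "r" (length 1)


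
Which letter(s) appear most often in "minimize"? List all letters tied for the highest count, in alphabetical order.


Word: "minimize"
Letter counts:
  'e': 1
  'i': 3
  'm': 2
  'n': 1
  'z': 1
Maximum count = 3
Most frequent = 'i' (3 times each)


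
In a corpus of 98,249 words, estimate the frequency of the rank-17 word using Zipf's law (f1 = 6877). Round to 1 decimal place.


Zipf's law: f(r) = f(1) / r
f(1) = 6877
f(17) = 6877 / 17
= 404.5 occurrences


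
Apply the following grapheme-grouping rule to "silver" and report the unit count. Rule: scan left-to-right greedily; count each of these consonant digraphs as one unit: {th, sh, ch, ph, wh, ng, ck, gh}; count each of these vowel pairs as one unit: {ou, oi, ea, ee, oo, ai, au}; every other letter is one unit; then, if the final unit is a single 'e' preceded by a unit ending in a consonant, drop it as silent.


Word: "silver" (6 letters)
Left-to-right scan:
  (1) 's' (letter)
  (2) 'i' (letter)
  (3) 'l' (letter)
  (4) 'v' (letter)
  (5) 'e' (letter)
  (6) 'r' (letter)
Units from scan: 6
Sound units = 6 units


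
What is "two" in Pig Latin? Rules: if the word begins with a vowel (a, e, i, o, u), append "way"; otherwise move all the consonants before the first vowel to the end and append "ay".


Word: "two"
Starts with consonant(s) → move to end, add 'ay'
Consonant cluster: "tw"
Pig Latin = "otway"


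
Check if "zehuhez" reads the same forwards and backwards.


Word: "zehuhez"
Reversed: "zehuhez"
Forward == Backward? zehuhez == zehuhez
Palindrome = Yes


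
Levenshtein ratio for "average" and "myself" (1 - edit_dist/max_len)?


Word 1: "average" (length 7)
Word 2: "myself" (length 6)
One optimal edit sequence:
  1. delete 'a'  (+1)
  2. substitute 'v' -> 'm'  (+1)
  3. substitute 'e' -> 'y'  (+1)
  4. substitute 'r' -> 's'  (+1)
  5. substitute 'a' -> 'e'  (+1)
  6. substitute 'g' -> 'l'  (+1)
  7. substitute 'e' -> 'f'  (+1)
Edit distance = 7
Max length = max(7, 6) = 7
Similarity = 1 - 7/7
= 0.0000


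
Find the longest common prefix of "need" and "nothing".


Word 1: "need"
Word 2: "nothing"
Comparing from start:
  Pos 0: 'n' == 'n'
  Pos 1: 'e' != 'o' (stop)
LCP = "n" (length 1)


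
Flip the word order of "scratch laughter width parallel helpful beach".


Original: "scratch laughter width parallel helpful beach"
Words (1..n): scratch | laughter | width | parallel | helpful | beach
Reversed (n..1): beach | helpful | parallel | width | laughter | scratch
Result = "beach helpful parallel width laughter scratch"


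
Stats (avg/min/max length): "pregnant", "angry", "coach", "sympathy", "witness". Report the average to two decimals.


Lengths: "pregnant"=8, "angry"=5, "coach"=5, "sympathy"=8, "witness"=7
Sum = 33, Count = 5
Average = 33/5 = 6.60
= avg=6.60, min=5, max=8


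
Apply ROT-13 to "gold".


Word: "gold"
Shift: 13
Each letter → (letter + shift) mod 26:
  'g' (6) + 13 = 19 → 't'
  'o' (14) + 13 = 1 → 'b'
  'l' (11) + 13 = 24 → 'y'
  'd' (3) + 13 = 16 → 'q'
Result = "tbyq"


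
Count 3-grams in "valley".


Word: "valley" (length 6)
Number of 3-grams = length - 3 + 1 = 6 - 3 + 1
= 4


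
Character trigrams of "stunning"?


Word: "stunning" (length 8)
Number of trigrams = 8 - 3 + 1 = 6
  Position 0: "stu"
  Position 1: "tun"
  Position 2: "unn"
  Position 3: "nni"
  Position 4: "nin"
  Position 5: "ing"
Trigrams = "stu", "tun", "unn", "nni", "nin", "ing"


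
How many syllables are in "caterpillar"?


Word: "caterpillar"
Syllable breakdown: cat / er / pil / lar
Counting: 4 parts
= 4 syllables


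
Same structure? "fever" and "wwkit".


Pattern of "fever": [0, 1, 2, 1, 3]
Pattern of "wwkit": [0, 0, 1, 2, 3]
Patterns do not match
Same pattern = No


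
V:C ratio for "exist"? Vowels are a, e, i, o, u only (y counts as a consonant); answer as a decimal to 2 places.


Word: "exist"
Vowels (a,e,i,o,u): 2
Consonants: 3
Ratio = 2/3
= 0.67


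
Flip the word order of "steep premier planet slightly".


Original: "steep premier planet slightly"
Words (1..n): steep | premier | planet | slightly
Reversed (n..1): slightly | planet | premier | steep
Result = "slightly planet premier steep"


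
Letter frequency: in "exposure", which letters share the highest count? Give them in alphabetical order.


Word: "exposure"
Letter counts:
  'e': 2
  'o': 1
  'p': 1
  'r': 1
  's': 1
  'u': 1
  'x': 1
Maximum count = 2
Most frequent = 'e' (2 times each)


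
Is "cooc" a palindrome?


Word: "cooc"
Reversed: "cooc"
Forward == Backward? cooc == cooc
Palindrome = Yes


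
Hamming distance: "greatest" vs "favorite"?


Comparing character by character (same length = 8):
  Pos 0: 'g' vs 'f' !=
  Pos 1: 'r' vs 'a' !=
  Pos 2: 'e' vs 'v' !=
  Pos 3: 'a' vs 'o' !=
  Pos 4: 't' vs 'r' !=
  Pos 5: 'e' vs 'i' !=
  Pos 6: 's' vs 't' !=
  Pos 7: 't' vs 'e' !=
Hamming distance = 8


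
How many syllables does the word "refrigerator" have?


Word: "refrigerator"
Syllable breakdown: re · frig · er · a · tor
Counting: 5 parts
= 5 syllables


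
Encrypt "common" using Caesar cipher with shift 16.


Word: "common"
Shift: 16
Each letter → (letter + shift) mod 26:
  'c' (2) + 16 = 18 → 's'
  'o' (14) + 16 = 4 → 'e'
  'm' (12) + 16 = 2 → 'c'
  'm' (12) + 16 = 2 → 'c'
  'o' (14) + 16 = 4 → 'e'
  'n' (13) + 16 = 3 → 'd'
Result = "secced"


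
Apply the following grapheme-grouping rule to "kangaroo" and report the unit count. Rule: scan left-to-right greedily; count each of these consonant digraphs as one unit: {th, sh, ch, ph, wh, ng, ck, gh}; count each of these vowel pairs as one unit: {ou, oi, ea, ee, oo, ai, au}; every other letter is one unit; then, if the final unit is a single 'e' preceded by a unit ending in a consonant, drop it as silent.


Word: "kangaroo" (8 letters)
Left-to-right scan:
  1. 'k' (letter)
  2. 'a' (letter)
  3. 'ng' (digraph)
  4. 'a' (letter)
  5. 'r' (letter)
  6. 'oo' (vowel-pair)
Units from scan: 6
Sound units = 6 units


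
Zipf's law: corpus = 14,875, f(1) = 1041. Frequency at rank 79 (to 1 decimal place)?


Zipf's law: f(r) = f(1) / r
f(1) = 1041
f(79) = 1041 / 79
= 13.2 occurrences


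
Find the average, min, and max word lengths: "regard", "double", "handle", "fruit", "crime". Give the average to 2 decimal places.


Lengths: "regard"=6, "double"=6, "handle"=6, "fruit"=5, "crime"=5
Sum = 28, Count = 5
Average = 28/5 = 5.60
= avg=5.60, min=5, max=6


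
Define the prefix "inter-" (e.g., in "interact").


Prefix: inter-
Example: interact = inter- + act
Meaning = between


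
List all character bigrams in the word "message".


Word: "message" (length 7)
Number of bigrams = 7 - 2 + 1 = 6
  Position 0: "me"
  Position 1: "es"
  Position 2: "ss"
  Position 3: "sa"
  Position 4: "ag"
  Position 5: "ge"
Bigrams = "me", "es", "ss", "sa", "ag", "ge"


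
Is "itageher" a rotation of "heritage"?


Word: "heritage", Candidate: "itageher"
Method: check if candidate is substring of word+word
"heritageheritage" contains "itageher"? Yes
Is rotation = Yes


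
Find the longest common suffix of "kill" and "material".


Word 1: "kill"
Word 2: "material"
Comparing from end:
  Pos -1: 'l' == 'l'
  Pos -2: 'l' != 'a' (stop)
LCS = "l" (length 1)


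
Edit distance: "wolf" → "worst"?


Word 1: "wolf" (length 4)
Word 2: "worst" (length 5)
One optimal edit sequence (insert/delete/substitute each cost 1):
  1. keep 'w'
  2. keep 'o'
  3. insert 'r'  (+1)
  4. substitute 'l' -> 's'  (+1)
  5. substitute 'f' -> 't'  (+1)
Total edit operations: 3
Edit distance = 3


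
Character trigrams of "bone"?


Word: "bone" (length 4)
Number of trigrams = 4 - 3 + 1 = 2
  Position 0: "bon"
  Position 1: "one"
Trigrams = "bon", "one"


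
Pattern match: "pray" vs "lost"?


Pattern of "pray": [0, 1, 2, 3]
Pattern of "lost": [0, 1, 2, 3]
Patterns match
Same pattern = Yes


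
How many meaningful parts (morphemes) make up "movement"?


Word: "movement"
Morphemes: move | -ment
Each morpheme carries meaning
= 2 morphemes


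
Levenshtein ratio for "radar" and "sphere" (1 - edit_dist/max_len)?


Word 1: "radar" (length 5)
Word 2: "sphere" (length 6)
One optimal edit sequence:
  1. substitute 'r' -> 's'  (+1)
  2. substitute 'a' -> 'p'  (+1)
  3. substitute 'd' -> 'h'  (+1)
  4. substitute 'a' -> 'e'  (+1)
  5. keep 'r'
  6. insert 'e'  (+1)
Edit distance = 5
Max length = max(5, 6) = 6
Similarity = 1 - 5/6
= 0.1667


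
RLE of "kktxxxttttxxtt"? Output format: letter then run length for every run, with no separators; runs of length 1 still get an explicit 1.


String: "kktxxxttttxxtt"
Scanning for consecutive runs:
  'k' x 2
  't' x 1
  'x' x 3
  't' x 4
  'x' x 2
  't' x 2
RLE = "k2t1x3t4x2t2"


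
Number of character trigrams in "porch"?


Word: "porch" (length 5)
Number of 3-grams = length - 3 + 1 = 5 - 3 + 1
= 3


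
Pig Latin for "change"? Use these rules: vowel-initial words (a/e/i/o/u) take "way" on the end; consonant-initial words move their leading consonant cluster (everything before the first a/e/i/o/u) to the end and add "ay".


Word: "change"
Starts with consonant(s) → move to end, add 'ay'
Consonant cluster: "ch"
Pig Latin = "angechay"


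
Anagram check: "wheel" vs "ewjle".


Word 1: "wheel" → sorted: eehlw
Word 2: "ewjle" → sorted: eejlw
Same letters? eehlw != eejlw
Anagram = No


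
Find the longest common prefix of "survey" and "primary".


Word 1: "survey"
Word 2: "primary"
Comparing from start:
  Pos 0: 's' != 'p' (stop)
LCP = "" (length 0)


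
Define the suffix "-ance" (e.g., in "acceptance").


Suffix: -ance
Example: acceptance = accept + -ance
Meaning = state of


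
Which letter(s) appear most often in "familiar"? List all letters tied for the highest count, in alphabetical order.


Word: "familiar"
Letter counts:
  'a': 2
  'f': 1
  'i': 2
  'l': 1
  'm': 1
  'r': 1
Maximum count = 2
Most frequent = 'a', 'i' (2 times each)


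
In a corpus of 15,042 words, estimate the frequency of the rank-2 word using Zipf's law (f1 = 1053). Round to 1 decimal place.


Zipf's law: f(r) = f(1) / r
f(1) = 1053
f(2) = 1053 / 2
= 526.5 occurrences


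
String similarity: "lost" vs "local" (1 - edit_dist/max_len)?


Word 1: "lost" (length 4)
Word 2: "local" (length 5)
One optimal edit sequence:
  1. keep 'l'
  2. keep 'o'
  3. insert 'c'  (+1)
  4. substitute 's' -> 'a'  (+1)
  5. substitute 't' -> 'l'  (+1)
Edit distance = 3
Max length = max(4, 5) = 5
Similarity = 1 - 3/5
= 0.4000


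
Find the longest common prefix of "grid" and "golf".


Word 1: "grid"
Word 2: "golf"
Comparing from start:
  Pos 0: 'g' == 'g'
  Pos 1: 'r' != 'o' (stop)
LCP = "g" (length 1)


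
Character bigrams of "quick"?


Word: "quick" (length 5)
Number of bigrams = 5 - 2 + 1 = 4
  Position 0: "qu"
  Position 1: "ui"
  Position 2: "ic"
  Position 3: "ck"
Bigrams = "qu", "ui", "ic", "ck"


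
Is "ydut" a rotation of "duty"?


Word: "duty", Candidate: "ydut"
Method: check if candidate is substring of word+word
"dutyduty" contains "ydut"? Yes
Is rotation = Yes


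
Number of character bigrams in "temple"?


Word: "temple" (length 6)
Number of 2-grams = length - 2 + 1 = 6 - 2 + 1
= 5


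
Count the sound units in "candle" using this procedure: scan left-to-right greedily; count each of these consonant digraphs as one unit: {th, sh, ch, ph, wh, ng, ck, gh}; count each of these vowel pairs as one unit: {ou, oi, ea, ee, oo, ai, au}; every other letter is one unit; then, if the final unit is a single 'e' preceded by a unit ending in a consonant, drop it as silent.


Word: "candle" (6 letters)
Left-to-right scan:
  [1] 'c' (letter)
  [2] 'a' (letter)
  [3] 'n' (letter)
  [4] 'd' (letter)
  [5] 'l' (letter)
  [6] 'e' (letter)
Units from scan: 6
Final unit is 'e' after a consonant -> drop as silent (-1)
Sound units = 5 units


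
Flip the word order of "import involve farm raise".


Original: "import involve farm raise"
Words (1..n): import | involve | farm | raise
Reversed (n..1): raise | farm | involve | import
Result = "raise farm involve import"


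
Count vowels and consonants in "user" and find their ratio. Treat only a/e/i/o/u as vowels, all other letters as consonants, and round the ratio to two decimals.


Word: "user"
Vowels (a,e,i,o,u): 2
Consonants: 2
Ratio = 2/2
= 1.00


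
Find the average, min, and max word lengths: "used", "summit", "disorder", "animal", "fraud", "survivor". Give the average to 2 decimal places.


Lengths: "used"=4, "summit"=6, "disorder"=8, "animal"=6, "fraud"=5, "survivor"=8
Sum = 37, Count = 6
Average = 37/6 = 6.17
= avg=6.17, min=4, max=8


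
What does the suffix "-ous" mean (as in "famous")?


Suffix: -ous
Example: famous = fame + -ous, with a spelling change
Meaning = having quality of


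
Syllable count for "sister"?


Word: "sister"
Syllable breakdown: sis | ter
Counting: 2 parts
= 2 syllables


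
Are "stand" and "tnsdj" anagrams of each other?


Word 1: "stand" → sorted: adnst
Word 2: "tnsdj" → sorted: djnst
Same letters? adnst != djnst
Anagram = No


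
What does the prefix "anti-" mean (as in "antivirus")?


Prefix: anti-
Example: antivirus (anti- + virus)
Meaning = against


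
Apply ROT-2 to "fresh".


Word: "fresh"
Shift: 2
Each letter → (letter + shift) mod 26:
  'f' (5) + 2 = 7 → 'h'
  'r' (17) + 2 = 19 → 't'
  'e' (4) + 2 = 6 → 'g'
  's' (18) + 2 = 20 → 'u'
  'h' (7) + 2 = 9 → 'j'
Result = "htguj"


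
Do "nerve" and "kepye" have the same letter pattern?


Pattern of "nerve": [0, 1, 2, 3, 1]
Pattern of "kepye": [0, 1, 2, 3, 1]
Patterns match
Same pattern = Yes


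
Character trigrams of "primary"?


Word: "primary" (length 7)
Number of trigrams = 7 - 3 + 1 = 5
  Position 0: "pri"
  Position 1: "rim"
  Position 2: "ima"
  Position 3: "mar"
  Position 4: "ary"
Trigrams = "pri", "rim", "ima", "mar", "ary"


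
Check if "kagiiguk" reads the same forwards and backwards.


Word: "kagiiguk"
Reversed: "kugiigak"
Forward == Backward? kagiiguk != kugiigak
Palindrome = No


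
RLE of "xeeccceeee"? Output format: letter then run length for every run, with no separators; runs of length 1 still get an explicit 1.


String: "xeeccceeee"
Scanning for consecutive runs:
  'x' x 1
  'e' x 2
  'c' x 3
  'e' x 4
RLE = "x1e2c3e4"


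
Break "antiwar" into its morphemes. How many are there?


Word: "antiwar"
Morphemes: anti- + war
Each morpheme carries meaning
= 2 morphemes


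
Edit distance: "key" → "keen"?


Word 1: "key" (length 3)
Word 2: "keen" (length 4)
One optimal edit sequence (insert/delete/substitute each cost 1):
  1. keep 'k'
  2. insert 'e'  (+1)
  3. keep 'e'
  4. substitute 'y' -> 'n'  (+1)
Total edit operations: 2
Edit distance = 2


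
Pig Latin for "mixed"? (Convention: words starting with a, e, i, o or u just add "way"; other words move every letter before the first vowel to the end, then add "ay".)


Word: "mixed"
Starts with consonant(s) → move to end, add 'ay'
Consonant cluster: "m"
Pig Latin = "ixedmay"


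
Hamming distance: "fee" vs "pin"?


Comparing character by character (same length = 3):
  Pos 0: 'f' vs 'p' !=
  Pos 1: 'e' vs 'i' !=
  Pos 2: 'e' vs 'n' !=
Hamming distance = 3


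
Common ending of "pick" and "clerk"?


Word 1: "pick"
Word 2: "clerk"
Comparing from end:
  Pos -1: 'k' == 'k'
  Pos -2: 'c' != 'r' (stop)
LCS = "k" (length 1)


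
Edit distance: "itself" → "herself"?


Word 1: "itself" (length 6)
Word 2: "herself" (length 7)
One optimal edit sequence (insert/delete/substitute each cost 1):
  1. insert 'h'  (+1)
  2. substitute 'i' -> 'e'  (+1)
  3. substitute 't' -> 'r'  (+1)
  4. keep 's'
  5. keep 'e'
  6. keep 'l'
  7. keep 'f'
Total edit operations: 3
Edit distance = 3


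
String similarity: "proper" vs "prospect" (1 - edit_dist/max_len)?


Word 1: "proper" (length 6)
Word 2: "prospect" (length 8)
One optimal edit sequence:
  1. keep 'p'
  2. keep 'r'
  3. keep 'o'
  4. insert 's'  (+1)
  5. keep 'p'
  6. keep 'e'
  7. insert 'c'  (+1)
  8. substitute 'r' -> 't'  (+1)
Edit distance = 3
Max length = max(6, 8) = 8
Similarity = 1 - 3/8
= 0.6250


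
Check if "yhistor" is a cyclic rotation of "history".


Word: "history", Candidate: "yhistor"
Method: check if candidate is substring of word+word
"historyhistory" contains "yhistor"? Yes
Is rotation = Yes


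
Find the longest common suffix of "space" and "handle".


Word 1: "space"
Word 2: "handle"
Comparing from end:
  Pos -1: 'e' == 'e'
  Pos -2: 'c' != 'l' (stop)
LCS = "e" (length 1)


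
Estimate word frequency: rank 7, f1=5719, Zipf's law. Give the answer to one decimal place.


Zipf's law: f(r) = f(1) / r
f(1) = 5719
f(7) = 5719 / 7
= 817.0 occurrences


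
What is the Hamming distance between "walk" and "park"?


Comparing character by character (same length = 4):
  Pos 0: 'w' vs 'p' !=
  Pos 1: 'a' vs 'a' =
  Pos 2: 'l' vs 'r' !=
  Pos 3: 'k' vs 'k' =
Hamming distance = 2


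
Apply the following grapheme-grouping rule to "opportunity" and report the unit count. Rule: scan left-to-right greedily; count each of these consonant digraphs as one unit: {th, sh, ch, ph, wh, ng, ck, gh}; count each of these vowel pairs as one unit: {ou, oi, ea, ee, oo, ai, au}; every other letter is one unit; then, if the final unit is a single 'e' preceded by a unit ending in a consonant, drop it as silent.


Word: "opportunity" (11 letters)
Left-to-right scan:
  [1] 'o' (letter)
  [2] 'p' (letter)
  [3] 'p' (letter)
  [4] 'o' (letter)
  [5] 'r' (letter)
  [6] 't' (letter)
  [7] 'u' (letter)
  [8] 'n' (letter)
  [9] 'i' (letter)
  [10] 't' (letter)
  [11] 'y' (letter)
Units from scan: 11
Sound units = 11 units


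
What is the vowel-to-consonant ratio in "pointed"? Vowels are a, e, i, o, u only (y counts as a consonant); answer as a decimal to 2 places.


Word: "pointed"
Vowels (a,e,i,o,u): 3
Consonants: 4
Ratio = 3/4
= 0.75


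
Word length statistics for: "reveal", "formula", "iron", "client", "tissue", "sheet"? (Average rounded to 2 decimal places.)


Lengths: "reveal"=6, "formula"=7, "iron"=4, "client"=6, "tissue"=6, "sheet"=5
Sum = 34, Count = 6
Average = 34/6 = 5.67
= avg=5.67, min=4, max=7


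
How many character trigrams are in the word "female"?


Word: "female" (length 6)
Number of 3-grams = length - 3 + 1 = 6 - 3 + 1
= 4


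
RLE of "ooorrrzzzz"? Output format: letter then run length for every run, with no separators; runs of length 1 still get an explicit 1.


String: "ooorrrzzzz"
Scanning for consecutive runs:
  'o' x 3
  'r' x 3
  'z' x 4
RLE = "o3r3z4"


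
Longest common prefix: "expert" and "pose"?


Word 1: "expert"
Word 2: "pose"
Comparing from start:
  Pos 0: 'e' != 'p' (stop)
LCP = "" (length 0)


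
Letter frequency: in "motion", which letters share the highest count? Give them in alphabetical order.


Word: "motion"
Letter counts:
  'i': 1
  'm': 1
  'n': 1
  'o': 2
  't': 1
Maximum count = 2
Most frequent = 'o' (2 times each)


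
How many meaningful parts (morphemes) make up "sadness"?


Word: "sadness"
Morphemes: sad / -ness
Each morpheme carries meaning
= 2 morphemes


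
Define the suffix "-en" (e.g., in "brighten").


Suffix: -en
As in: brighten -> bright + -en
Meaning = to make / become


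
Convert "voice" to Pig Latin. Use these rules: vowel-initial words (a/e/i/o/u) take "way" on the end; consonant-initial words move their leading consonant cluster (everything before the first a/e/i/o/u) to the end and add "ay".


Word: "voice"
Starts with consonant(s) → move to end, add 'ay'
Consonant cluster: "v"
Pig Latin = "oicevay"


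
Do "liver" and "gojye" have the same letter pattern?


Pattern of "liver": [0, 1, 2, 3, 4]
Pattern of "gojye": [0, 1, 2, 3, 4]
Patterns match
Same pattern = Yes


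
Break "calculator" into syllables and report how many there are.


Word: "calculator"
Syllable breakdown: cal / cu / la / tor
Counting: 4 parts
= 4 syllables


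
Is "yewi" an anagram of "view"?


Word 1: "view" → sorted: eivw
Word 2: "yewi" → sorted: eiwy
Same letters? eivw != eiwy
Anagram = No


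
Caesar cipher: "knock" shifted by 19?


Word: "knock"
Shift: 19
Each letter → (letter + shift) mod 26:
  'k' (10) + 19 = 3 → 'd'
  'n' (13) + 19 = 6 → 'g'
  'o' (14) + 19 = 7 → 'h'
  'c' (2) + 19 = 21 → 'v'
  'k' (10) + 19 = 3 → 'd'
Result = "dghvd"


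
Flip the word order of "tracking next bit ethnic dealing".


Original: "tracking next bit ethnic dealing"
Words (1..n): tracking | next | bit | ethnic | dealing
Reversed (n..1): dealing | ethnic | bit | next | tracking
Result = "dealing ethnic bit next tracking"


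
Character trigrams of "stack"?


Word: "stack" (length 5)
Number of trigrams = 5 - 3 + 1 = 3
  Position 0: "sta"
  Position 1: "tac"
  Position 2: "ack"
Trigrams = "sta", "tac", "ack"


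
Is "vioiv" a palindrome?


Word: "vioiv"
Reversed: "vioiv"
Forward == Backward? vioiv == vioiv
Palindrome = Yes


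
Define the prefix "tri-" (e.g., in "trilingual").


Prefix: tri-
Example: trilingual (tri- + lingual)
Meaning = three


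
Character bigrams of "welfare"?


Word: "welfare" (length 7)
Number of bigrams = 7 - 2 + 1 = 6
  Position 0: "we"
  Position 1: "el"
  Position 2: "lf"
  Position 3: "fa"
  Position 4: "ar"
  Position 5: "re"
Bigrams = "we", "el", "lf", "fa", "ar", "re"


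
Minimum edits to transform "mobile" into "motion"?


Word 1: "mobile" (length 6)
Word 2: "motion" (length 6)
One optimal edit sequence (insert/delete/substitute each cost 1):
  1. keep 'm'
  2. keep 'o'
  3. substitute 'b' -> 't'  (+1)
  4. keep 'i'
  5. substitute 'l' -> 'o'  (+1)
  6. substitute 'e' -> 'n'  (+1)
Total edit operations: 3
Edit distance = 3


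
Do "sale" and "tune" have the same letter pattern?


Pattern of "sale": [0, 1, 2, 3]
Pattern of "tune": [0, 1, 2, 3]
Patterns match
Same pattern = Yes


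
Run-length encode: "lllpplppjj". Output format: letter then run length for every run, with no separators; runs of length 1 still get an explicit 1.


String: "lllpplppjj"
Scanning for consecutive runs:
  'l' x 3
  'p' x 2
  'l' x 1
  'p' x 2
  'j' x 2
RLE = "l3p2l1p2j2"


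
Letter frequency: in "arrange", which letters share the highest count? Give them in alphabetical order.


Word: "arrange"
Letter counts:
  'a': 2
  'e': 1
  'g': 1
  'n': 1
  'r': 2
Maximum count = 2
Most frequent = 'a', 'r' (2 times each)


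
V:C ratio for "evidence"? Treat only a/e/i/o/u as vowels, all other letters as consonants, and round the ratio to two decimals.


Word: "evidence"
Vowels (a,e,i,o,u): 4
Consonants: 4
Ratio = 4/4
= 1.00


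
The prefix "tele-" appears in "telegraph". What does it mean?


Prefix: tele-
Example: telegraph (tele- + graph)
Meaning = distant


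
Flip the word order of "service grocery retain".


Original: "service grocery retain"
Words (1..n): service | grocery | retain
Reversed (n..1): retain | grocery | service
Result = "retain grocery service"


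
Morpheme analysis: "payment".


Word: "payment"
Morphemes: pay / -ment
Each morpheme carries meaning
= 2 morphemes


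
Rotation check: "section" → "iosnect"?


Word: "section", Candidate: "iosnect"
Method: check if candidate is substring of word+word
"sectionsection" contains "iosnect"? No
Is rotation = No


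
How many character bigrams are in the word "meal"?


Word: "meal" (length 4)
Number of 2-grams = length - 2 + 1 = 4 - 2 + 1
= 3


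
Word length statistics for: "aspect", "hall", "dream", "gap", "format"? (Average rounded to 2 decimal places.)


Lengths: "aspect"=6, "hall"=4, "dream"=5, "gap"=3, "format"=6
Sum = 24, Count = 5
Average = 24/5 = 4.80
= avg=4.80, min=3, max=6


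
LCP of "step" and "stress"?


Word 1: "step"
Word 2: "stress"
Comparing from start:
  Pos 0: 's' == 's'
  Pos 1: 't' == 't'
  Pos 2: 'e' != 'r' (stop)
LCP = "st" (length 2)


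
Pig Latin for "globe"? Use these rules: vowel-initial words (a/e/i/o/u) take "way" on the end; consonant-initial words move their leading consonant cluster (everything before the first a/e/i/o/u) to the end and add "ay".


Word: "globe"
Starts with consonant(s) → move to end, add 'ay'
Consonant cluster: "gl"
Pig Latin = "obeglay"


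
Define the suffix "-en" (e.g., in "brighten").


Suffix: -en
Example: brighten = bright + -en
Meaning = to make / become


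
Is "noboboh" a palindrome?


Word: "noboboh"
Reversed: "hobobon"
Forward == Backward? noboboh != hobobon
Palindrome = No


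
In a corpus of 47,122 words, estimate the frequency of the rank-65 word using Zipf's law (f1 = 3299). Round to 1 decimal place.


Zipf's law: f(r) = f(1) / r
f(1) = 3299
f(65) = 3299 / 65
= 50.8 occurrences


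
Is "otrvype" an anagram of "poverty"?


Word 1: "poverty" → sorted: eoprtvy
Word 2: "otrvype" → sorted: eoprtvy
Same letters? eoprtvy == eoprtvy
Anagram = Yes


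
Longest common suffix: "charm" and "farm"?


Word 1: "charm"
Word 2: "farm"
Comparing from end:
  Pos -1: 'm' == 'm'
  Pos -2: 'r' == 'r'
  Pos -3: 'a' == 'a'
  Pos -4: 'h' != 'f' (stop)
LCS = "arm" (length 3)


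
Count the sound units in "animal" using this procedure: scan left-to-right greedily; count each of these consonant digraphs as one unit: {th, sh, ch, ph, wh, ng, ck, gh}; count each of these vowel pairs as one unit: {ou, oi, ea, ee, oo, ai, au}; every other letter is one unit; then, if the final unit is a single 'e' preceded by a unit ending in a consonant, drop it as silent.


Word: "animal" (6 letters)
Left-to-right scan:
  (1) 'a' (letter)
  (2) 'n' (letter)
  (3) 'i' (letter)
  (4) 'm' (letter)
  (5) 'a' (letter)
  (6) 'l' (letter)
Units from scan: 6
Sound units = 6 units


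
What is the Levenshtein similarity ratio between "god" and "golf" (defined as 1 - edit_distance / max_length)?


Word 1: "god" (length 3)
Word 2: "golf" (length 4)
One optimal edit sequence:
  1. keep 'g'
  2. keep 'o'
  3. insert 'l'  (+1)
  4. substitute 'd' -> 'f'  (+1)
Edit distance = 2
Max length = max(3, 4) = 4
Similarity = 1 - 2/4
= 0.5000


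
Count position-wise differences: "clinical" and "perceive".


Comparing character by character (same length = 8):
  Pos 0: 'c' vs 'p' !=
  Pos 1: 'l' vs 'e' !=
  Pos 2: 'i' vs 'r' !=
  Pos 3: 'n' vs 'c' !=
  Pos 4: 'i' vs 'e' !=
  Pos 5: 'c' vs 'i' !=
  Pos 6: 'a' vs 'v' !=
  Pos 7: 'l' vs 'e' !=
Hamming distance = 8


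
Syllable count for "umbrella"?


Word: "umbrella"
Syllable breakdown: um-brel-la
Counting: 3 parts
= 3 syllables


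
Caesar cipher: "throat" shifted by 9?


Word: "throat"
Shift: 9
Each letter → (letter + shift) mod 26:
  't' (19) + 9 = 2 → 'c'
  'h' (7) + 9 = 16 → 'q'
  'r' (17) + 9 = 0 → 'a'
  'o' (14) + 9 = 23 → 'x'
  'a' (0) + 9 = 9 → 'j'
  't' (19) + 9 = 2 → 'c'
Result = "cqaxjc"


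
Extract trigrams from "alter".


Word: "alter" (length 5)
Number of trigrams = 5 - 3 + 1 = 3
  Position 0: "alt"
  Position 1: "lte"
  Position 2: "ter"
Trigrams = "alt", "lte", "ter"


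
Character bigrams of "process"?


Word: "process" (length 7)
Number of bigrams = 7 - 2 + 1 = 6
  Position 0: "pr"
  Position 1: "ro"
  Position 2: "oc"
  Position 3: "ce"
  Position 4: "es"
  Position 5: "ss"
Bigrams = "pr", "ro", "oc", "ce", "es", "ss"


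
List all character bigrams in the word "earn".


Word: "earn" (length 4)
Number of bigrams = 4 - 2 + 1 = 3
  Position 0: "ea"
  Position 1: "ar"
  Position 2: "rn"
Bigrams = "ea", "ar", "rn"


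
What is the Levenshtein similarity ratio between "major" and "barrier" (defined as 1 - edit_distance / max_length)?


Word 1: "major" (length 5)
Word 2: "barrier" (length 7)
One optimal edit sequence:
  1. substitute 'm' -> 'b'  (+1)
  2. keep 'a'
  3. insert 'r'  (+1)
  4. insert 'r'  (+1)
  5. substitute 'j' -> 'i'  (+1)
  6. substitute 'o' -> 'e'  (+1)
  7. keep 'r'
Edit distance = 5
Max length = max(5, 7) = 7
Similarity = 1 - 5/7
= 0.2857


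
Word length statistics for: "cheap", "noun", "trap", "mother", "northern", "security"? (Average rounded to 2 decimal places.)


Lengths: "cheap"=5, "noun"=4, "trap"=4, "mother"=6, "northern"=8, "security"=8
Sum = 35, Count = 6
Average = 35/6 = 5.83
= avg=5.83, min=4, max=8


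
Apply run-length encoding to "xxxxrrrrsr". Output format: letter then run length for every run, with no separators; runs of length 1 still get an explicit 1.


String: "xxxxrrrrsr"
Scanning for consecutive runs:
  'x' x 4
  'r' x 4
  's' x 1
  'r' x 1
RLE = "x4r4s1r1"


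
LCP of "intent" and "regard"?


Word 1: "intent"
Word 2: "regard"
Comparing from start:
  Pos 0: 'i' != 'r' (stop)
LCP = "" (length 0)


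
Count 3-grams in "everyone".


Word: "everyone" (length 8)
Number of 3-grams = length - 3 + 1 = 8 - 3 + 1
= 6


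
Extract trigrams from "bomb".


Word: "bomb" (length 4)
Number of trigrams = 4 - 3 + 1 = 2
  Position 0: "bom"
  Position 1: "omb"
Trigrams = "bom", "omb"


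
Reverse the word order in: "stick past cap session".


Original: "stick past cap session"
Words (1..n): stick | past | cap | session
Reversed (n..1): session | cap | past | stick
Result = "session cap past stick"


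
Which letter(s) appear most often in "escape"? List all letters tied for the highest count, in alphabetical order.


Word: "escape"
Letter counts:
  'a': 1
  'c': 1
  'e': 2
  'p': 1
  's': 1
Maximum count = 2
Most frequent = 'e' (2 times each)


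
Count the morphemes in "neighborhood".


Word: "neighborhood"
Morphemes: neighbor + -hood
Each morpheme carries meaning
= 2 morphemes


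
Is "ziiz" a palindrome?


Word: "ziiz"
Reversed: "ziiz"
Forward == Backward? ziiz == ziiz
Palindrome = Yes


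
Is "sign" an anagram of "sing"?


Word 1: "sing" → sorted: gins
Word 2: "sign" → sorted: gins
Same letters? gins == gins
Anagram = Yes


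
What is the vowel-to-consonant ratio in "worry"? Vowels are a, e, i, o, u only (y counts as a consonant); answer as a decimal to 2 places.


Word: "worry"
Vowels (a,e,i,o,u): 1
Consonants: 4
Ratio = 1/4
= 0.25


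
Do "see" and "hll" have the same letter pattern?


Pattern of "see": [0, 1, 1]
Pattern of "hll": [0, 1, 1]
Patterns match
Same pattern = Yes


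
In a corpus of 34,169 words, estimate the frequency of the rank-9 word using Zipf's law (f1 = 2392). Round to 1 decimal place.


Zipf's law: f(r) = f(1) / r
f(1) = 2392
f(9) = 2392 / 9
= 265.8 occurrences


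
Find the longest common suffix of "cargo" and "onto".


Word 1: "cargo"
Word 2: "onto"
Comparing from end:
  Pos -1: 'o' == 'o'
  Pos -2: 'g' != 't' (stop)
LCS = "o" (length 1)


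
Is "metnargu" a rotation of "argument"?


Word: "argument", Candidate: "metnargu"
Method: check if candidate is substring of word+word
"argumentargument" contains "metnargu"? No
Is rotation = No
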